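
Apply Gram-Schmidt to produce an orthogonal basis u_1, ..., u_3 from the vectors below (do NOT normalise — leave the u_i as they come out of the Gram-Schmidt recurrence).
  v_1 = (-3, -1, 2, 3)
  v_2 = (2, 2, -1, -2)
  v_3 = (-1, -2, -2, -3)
Orthogonal basis:
  u_1 = (-3, -1, 2, 3)
  u_2 = (-2/23, 30/23, 9/23, 2/23)
  u_3 = (-95/43, 6/43, -24/43, -77/43)

Apply the Gram-Schmidt recurrence
  u_1 = v_1
  u_i = v_i − Σ_{j<i} ((v_i · u_j) / (u_j · u_j)) · u_j.

Step by step this gives:
  u_1 = (-3, -1, 2, 3)
  u_2 = (-2/23, 30/23, 9/23, 2/23)
  u_3 = (-95/43, 6/43, -24/43, -77/43)

Orthogonality check:
  u_2 · u_1 = 0 (should be 0)
  u_3 · u_1 = 0 (should be 0)
  u_3 · u_2 = 0 (should be 0)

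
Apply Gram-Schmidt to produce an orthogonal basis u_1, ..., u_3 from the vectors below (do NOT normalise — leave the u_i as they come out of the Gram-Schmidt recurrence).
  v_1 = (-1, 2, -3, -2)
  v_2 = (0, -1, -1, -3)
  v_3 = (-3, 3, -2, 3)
Orthogonal basis:
  u_1 = (-1, 2, -3, -2)
  u_2 = (7/18, -16/9, 1/6, -20/9)
  u_3 = (-278/149, -134/149, -34/149, 56/149)

Apply the Gram-Schmidt recurrence
  u_1 = v_1
  u_i = v_i − Σ_{j<i} ((v_i · u_j) / (u_j · u_j)) · u_j.

Step by step this gives:
  u_1 = (-1, 2, -3, -2)
  u_2 = (7/18, -16/9, 1/6, -20/9)
  u_3 = (-278/149, -134/149, -34/149, 56/149)

Orthogonality check:
  u_2 · u_1 = 0 (should be 0)
  u_3 · u_1 = 0 (should be 0)
  u_3 · u_2 = 0 (should be 0)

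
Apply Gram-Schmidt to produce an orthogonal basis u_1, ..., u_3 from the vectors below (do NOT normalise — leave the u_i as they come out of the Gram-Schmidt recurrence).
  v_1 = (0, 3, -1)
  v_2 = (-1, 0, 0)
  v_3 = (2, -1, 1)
Orthogonal basis:
  u_1 = (0, 3, -1)
  u_2 = (-1, 0, 0)
  u_3 = (0, 1/5, 3/5)

Apply the Gram-Schmidt recurrence
  u_1 = v_1
  u_i = v_i − Σ_{j<i} ((v_i · u_j) / (u_j · u_j)) · u_j.

Step by step this gives:
  u_1 = (0, 3, -1)
  u_2 = (-1, 0, 0)
  u_3 = (0, 1/5, 3/5)

Orthogonality check:
  u_2 · u_1 = 0 (should be 0)
  u_3 · u_1 = 0 (should be 0)
  u_3 · u_2 = 0 (should be 0)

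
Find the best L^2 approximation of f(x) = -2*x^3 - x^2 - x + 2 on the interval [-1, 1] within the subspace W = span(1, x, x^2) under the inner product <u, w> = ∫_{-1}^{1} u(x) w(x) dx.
g(x) = -x^2 - 11*x/5 + 2

The best approximation g ∈ W is the orthogonal projection of f onto W. Writing g = a_0 + a_1 x + a_2 x^2, the coefficients solve the normal equations G · a = b where
  G_{ij} = <φ_i, φ_j> and b_i = <f, φ_i>, with φ_0 = 1, φ_1 = x, φ_2 = x^2.
G =
  [2, 0, 2/3]
  [0, 2/3, 0]
  [2/3, 0, 2/5],
b = (10/3, -22/15, 14/15).
Solving gives a_0 = 2, a_1 = -11/5, a_2 = -1, so
  g(x) = -x^2 - 11*x/5 + 2.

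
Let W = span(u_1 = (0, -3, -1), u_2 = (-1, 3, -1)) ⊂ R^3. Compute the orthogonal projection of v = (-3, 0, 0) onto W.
proj_W(v) = (-15/23, 9/23, -27/23)

Set up U = [u_1 | ... | u_2] ∈ R^(3×2). The projector onto W = col(U) is P = U (U^T U)^(-1) U^T.
Compute U^T U =
  [10, -8]
  [-8, 11],
and U^T v = (0, 3).
Solve U^T U · c = U^T v for the coefficients: c = (12/23, 15/23). The projection is proj_W(v) = U c.
Check: (v - proj_W(v)) · u_1 = 0  (should be 0).
Check: (v - proj_W(v)) · u_2 = 0  (should be 0).
Result: proj_W(v) = (-15/23, 9/23, -27/23).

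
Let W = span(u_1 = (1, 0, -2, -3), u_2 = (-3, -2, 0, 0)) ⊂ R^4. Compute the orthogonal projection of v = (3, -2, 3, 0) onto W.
proj_W(v) = (183/173, 158/173, 108/173, 162/173)

Set up U = [u_1 | ... | u_2] ∈ R^(4×2). The projector onto W = col(U) is P = U (U^T U)^(-1) U^T.
Compute U^T U =
  [14, -3]
  [-3, 13],
and U^T v = (-3, -5).
Solve U^T U · c = U^T v for the coefficients: c = (-54/173, -79/173). The projection is proj_W(v) = U c.
Check: (v - proj_W(v)) · u_1 = 0  (should be 0).
Check: (v - proj_W(v)) · u_2 = 0  (should be 0).
Result: proj_W(v) = (183/173, 158/173, 108/173, 162/173).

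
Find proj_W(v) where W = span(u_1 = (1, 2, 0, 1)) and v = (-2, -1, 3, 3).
proj_W(v) = (-1/6, -1/3, 0, -1/6)

Set up U = [u_1 | ... | u_1] ∈ R^(4×1). The projector onto W = col(U) is P = U (U^T U)^(-1) U^T.
Compute U^T U =
  [6],
and U^T v = (-1).
Solve U^T U · c = U^T v for the coefficients: c = (-1/6). The projection is proj_W(v) = U c.
Check: (v - proj_W(v)) · u_1 = 0  (should be 0).
Result: proj_W(v) = (-1/6, -1/3, 0, -1/6).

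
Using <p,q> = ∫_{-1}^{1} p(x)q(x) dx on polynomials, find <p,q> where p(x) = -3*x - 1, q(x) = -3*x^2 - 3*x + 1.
<p,q> = 6

Expand the product: p(x)·q(x) = 9*x^3 + 12*x^2 - 1.
∫_{-1}^{1} of each monomial x^k gives [2/(k+1) if k even, 0 if k odd]. Integrating term-by-term (or equivalently evaluating the antiderivative F(x) = 9*x^4/4 + 4*x^3 - x at the endpoints):
  F(1) − F(−1) = 21/4 − (-3/4) = 6.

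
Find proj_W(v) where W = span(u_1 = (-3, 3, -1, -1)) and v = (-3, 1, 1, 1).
proj_W(v) = (-3/2, 3/2, -1/2, -1/2)

Set up U = [u_1 | ... | u_1] ∈ R^(4×1). The projector onto W = col(U) is P = U (U^T U)^(-1) U^T.
Compute U^T U =
  [20],
and U^T v = (10).
Solve U^T U · c = U^T v for the coefficients: c = (1/2). The projection is proj_W(v) = U c.
Check: (v - proj_W(v)) · u_1 = 0  (should be 0).
Result: proj_W(v) = (-3/2, 3/2, -1/2, -1/2).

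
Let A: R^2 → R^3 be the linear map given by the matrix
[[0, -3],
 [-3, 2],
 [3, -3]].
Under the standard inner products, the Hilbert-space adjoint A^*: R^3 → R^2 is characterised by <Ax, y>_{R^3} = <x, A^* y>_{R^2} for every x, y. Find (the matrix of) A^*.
A^* = A^T =
[[0, -3, 3],
 [-3, 2, -3]]

For real matrices with standard dot products, the defining identity <Ax, y> = <x, A^* y> gives (Ax)^T y = x^T (A^*) y, i.e. x^T A^T y = x^T (A^*) y. Since this holds for all x, y, we must have A^* = A^T. Therefore
A^* =
[[0, -3, 3],
 [-3, 2, -3]].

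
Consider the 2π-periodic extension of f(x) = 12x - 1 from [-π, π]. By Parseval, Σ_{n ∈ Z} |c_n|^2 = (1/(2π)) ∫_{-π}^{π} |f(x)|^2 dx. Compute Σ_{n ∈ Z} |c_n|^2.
Σ |c_n|^2 = 48π^2 + 1

Expand and integrate term by term over [-π, π]:
  ∫ (12x)^2 dx = 144·(2π^3/3); ∫ 2·12·(-1)·x dx = 0 (odd integrand); ∫ (-1)^2 dx = 1·2π.
So (1/(2π)) ∫_{-π}^{π} (12x - 1)^2 dx = 144π^2/3 + 1 = 48π^2 + 1.
Parseval ⇒ Σ |c_n|^2 = 48π^2 + 1.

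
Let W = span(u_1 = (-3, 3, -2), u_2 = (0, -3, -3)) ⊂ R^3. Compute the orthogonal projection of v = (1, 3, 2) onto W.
proj_W(v) = (3/43, 105/43, 110/43)

Set up U = [u_1 | ... | u_2] ∈ R^(3×2). The projector onto W = col(U) is P = U (U^T U)^(-1) U^T.
Compute U^T U =
  [22, -3]
  [-3, 18],
and U^T v = (2, -15).
Solve U^T U · c = U^T v for the coefficients: c = (-1/43, -36/43). The projection is proj_W(v) = U c.
Check: (v - proj_W(v)) · u_1 = 0  (should be 0).
Check: (v - proj_W(v)) · u_2 = 0  (should be 0).
Result: proj_W(v) = (3/43, 105/43, 110/43).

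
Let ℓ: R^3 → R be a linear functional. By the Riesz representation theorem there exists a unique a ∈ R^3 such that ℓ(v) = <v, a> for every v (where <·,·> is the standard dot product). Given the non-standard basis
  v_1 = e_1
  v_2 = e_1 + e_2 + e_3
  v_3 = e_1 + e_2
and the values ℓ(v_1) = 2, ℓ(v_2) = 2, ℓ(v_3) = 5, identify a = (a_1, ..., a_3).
a = (2, 3, -3)

Write a = (a_1, ..., a_3) in the standard basis. For each basis vector v_i, ℓ(v_i) = <v_i, a> is a linear equation in the a_j's. Collect the n equations into a matrix system V a = ℓ, where row i of V is v_i (expressed in the standard basis). Since V is invertible (lower-triangular with 1s on the diagonal, up to permutation), solve by back-substitution:
  V =
[[1, 0, 0],
 [1, 1, 1],
 [1, 1, 0]]
  V a = (2, 2, 5)
Solving gives a = (2, 3, -3).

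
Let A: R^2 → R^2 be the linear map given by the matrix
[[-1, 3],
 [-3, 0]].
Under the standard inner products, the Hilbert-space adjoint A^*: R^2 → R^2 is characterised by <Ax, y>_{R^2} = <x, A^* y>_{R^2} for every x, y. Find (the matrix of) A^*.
A^* = A^T =
[[-1, -3],
 [3, 0]]

For real matrices with standard dot products, the defining identity <Ax, y> = <x, A^* y> gives (Ax)^T y = x^T (A^*) y, i.e. x^T A^T y = x^T (A^*) y. Since this holds for all x, y, we must have A^* = A^T. Therefore
A^* =
[[-1, -3],
 [3, 0]].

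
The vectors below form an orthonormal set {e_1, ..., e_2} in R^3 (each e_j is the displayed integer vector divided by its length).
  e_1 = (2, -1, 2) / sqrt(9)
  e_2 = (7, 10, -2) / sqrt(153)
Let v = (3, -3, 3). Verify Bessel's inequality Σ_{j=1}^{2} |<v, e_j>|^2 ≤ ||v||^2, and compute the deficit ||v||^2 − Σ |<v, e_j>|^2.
Σ |<v, e_j>|^2 = 450/17; ||v||^2 = 27; deficit = 9/17

Write each e_j = u_j / sqrt(<u_j, u_j>) where u_j is the displayed integer vector. Then <v, e_j> = <v, u_j> / sqrt(<u_j, u_j>), so |<v, e_j>|^2 = <v, u_j>^2 / <u_j, u_j>.
Coefficients: <v, e_1> = 15/sqrt(9), <v, e_2> = -15/sqrt(153).
Square and sum: Σ |<v, e_j>|^2 = 450/17.
Compute ||v||^2 = v·v = 27.
Deficit = 27 − 450/17 = 9/17 ≥ 0, confirming Bessel's inequality. (The deficit equals ||v − Σ <v,e_j> e_j||^2, the squared distance from v to span{e_j}.)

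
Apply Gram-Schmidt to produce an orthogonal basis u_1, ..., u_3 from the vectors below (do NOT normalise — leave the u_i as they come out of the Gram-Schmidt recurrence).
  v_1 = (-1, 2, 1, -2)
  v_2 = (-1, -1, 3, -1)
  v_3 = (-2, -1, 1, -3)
Orthogonal basis:
  u_1 = (-1, 2, 1, -2)
  u_2 = (-3/5, -9/5, 13/5, -1/5)
  u_3 = (-49/52, -69/52, -5/4, -77/52)

Apply the Gram-Schmidt recurrence
  u_1 = v_1
  u_i = v_i − Σ_{j<i} ((v_i · u_j) / (u_j · u_j)) · u_j.

Step by step this gives:
  u_1 = (-1, 2, 1, -2)
  u_2 = (-3/5, -9/5, 13/5, -1/5)
  u_3 = (-49/52, -69/52, -5/4, -77/52)

Orthogonality check:
  u_2 · u_1 = 0 (should be 0)
  u_3 · u_1 = 0 (should be 0)
  u_3 · u_2 = 0 (should be 0)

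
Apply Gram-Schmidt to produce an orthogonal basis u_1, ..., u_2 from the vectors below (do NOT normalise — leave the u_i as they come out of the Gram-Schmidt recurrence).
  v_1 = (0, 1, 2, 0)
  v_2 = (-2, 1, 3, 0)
Orthogonal basis:
  u_1 = (0, 1, 2, 0)
  u_2 = (-2, -2/5, 1/5, 0)

Apply the Gram-Schmidt recurrence
  u_1 = v_1
  u_i = v_i − Σ_{j<i} ((v_i · u_j) / (u_j · u_j)) · u_j.

Step by step this gives:
  u_1 = (0, 1, 2, 0)
  u_2 = (-2, -2/5, 1/5, 0)

Orthogonality check:
  u_2 · u_1 = 0 (should be 0)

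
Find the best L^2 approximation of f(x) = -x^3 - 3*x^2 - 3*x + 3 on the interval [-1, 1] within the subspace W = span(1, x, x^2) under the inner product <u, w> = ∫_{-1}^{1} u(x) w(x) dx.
g(x) = -3*x^2 - 18*x/5 + 3

The best approximation g ∈ W is the orthogonal projection of f onto W. Writing g = a_0 + a_1 x + a_2 x^2, the coefficients solve the normal equations G · a = b where
  G_{ij} = <φ_i, φ_j> and b_i = <f, φ_i>, with φ_0 = 1, φ_1 = x, φ_2 = x^2.
G =
  [2, 0, 2/3]
  [0, 2/3, 0]
  [2/3, 0, 2/5],
b = (4, -12/5, 4/5).
Solving gives a_0 = 3, a_1 = -18/5, a_2 = -3, so
  g(x) = -3*x^2 - 18*x/5 + 3.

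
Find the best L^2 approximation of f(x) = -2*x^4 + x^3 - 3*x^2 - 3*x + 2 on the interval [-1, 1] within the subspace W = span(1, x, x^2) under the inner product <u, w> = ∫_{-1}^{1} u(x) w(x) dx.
g(x) = -33*x^2/7 - 12*x/5 + 76/35

The best approximation g ∈ W is the orthogonal projection of f onto W. Writing g = a_0 + a_1 x + a_2 x^2, the coefficients solve the normal equations G · a = b where
  G_{ij} = <φ_i, φ_j> and b_i = <f, φ_i>, with φ_0 = 1, φ_1 = x, φ_2 = x^2.
G =
  [2, 0, 2/3]
  [0, 2/3, 0]
  [2/3, 0, 2/5],
b = (6/5, -8/5, -46/105).
Solving gives a_0 = 76/35, a_1 = -12/5, a_2 = -33/7, so
  g(x) = -33*x^2/7 - 12*x/5 + 76/35.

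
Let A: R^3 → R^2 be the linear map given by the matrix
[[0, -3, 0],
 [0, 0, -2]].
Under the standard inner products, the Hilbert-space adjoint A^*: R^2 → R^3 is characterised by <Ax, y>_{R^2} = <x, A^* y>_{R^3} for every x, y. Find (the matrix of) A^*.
A^* = A^T =
[[0, 0],
 [-3, 0],
 [0, -2]]

For real matrices with standard dot products, the defining identity <Ax, y> = <x, A^* y> gives (Ax)^T y = x^T (A^*) y, i.e. x^T A^T y = x^T (A^*) y. Since this holds for all x, y, we must have A^* = A^T. Therefore
A^* =
[[0, 0],
 [-3, 0],
 [0, -2]].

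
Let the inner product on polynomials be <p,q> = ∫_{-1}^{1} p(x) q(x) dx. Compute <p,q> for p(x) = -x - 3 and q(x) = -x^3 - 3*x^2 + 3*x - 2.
<p,q> = 82/5

Expand the product: p(x)·q(x) = x^4 + 6*x^3 + 6*x^2 - 7*x + 6.
∫_{-1}^{1} of each monomial x^k gives [2/(k+1) if k even, 0 if k odd]. Integrating term-by-term (or equivalently evaluating the antiderivative F(x) = x^5/5 + 3*x^4/2 + 2*x^3 - 7*x^2/2 + 6*x at the endpoints):
  F(1) − F(−1) = 31/5 − (-51/5) = 82/5.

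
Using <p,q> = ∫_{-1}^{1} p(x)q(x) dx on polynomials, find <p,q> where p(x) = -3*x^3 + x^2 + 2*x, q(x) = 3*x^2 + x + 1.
<p,q> = 2

Expand the product: p(x)·q(x) = -9*x^5 + 4*x^3 + 3*x^2 + 2*x.
∫_{-1}^{1} of each monomial x^k gives [2/(k+1) if k even, 0 if k odd]. Integrating term-by-term (or equivalently evaluating the antiderivative F(x) = -3*x^6/2 + x^4 + x^3 + x^2 at the endpoints):
  F(1) − F(−1) = 3/2 − (-1/2) = 2.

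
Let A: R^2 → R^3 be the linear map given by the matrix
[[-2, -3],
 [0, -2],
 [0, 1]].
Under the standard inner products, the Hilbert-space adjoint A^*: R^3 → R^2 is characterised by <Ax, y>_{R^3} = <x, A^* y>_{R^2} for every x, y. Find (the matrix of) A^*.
A^* = A^T =
[[-2, 0, 0],
 [-3, -2, 1]]

For real matrices with standard dot products, the defining identity <Ax, y> = <x, A^* y> gives (Ax)^T y = x^T (A^*) y, i.e. x^T A^T y = x^T (A^*) y. Since this holds for all x, y, we must have A^* = A^T. Therefore
A^* =
[[-2, 0, 0],
 [-3, -2, 1]].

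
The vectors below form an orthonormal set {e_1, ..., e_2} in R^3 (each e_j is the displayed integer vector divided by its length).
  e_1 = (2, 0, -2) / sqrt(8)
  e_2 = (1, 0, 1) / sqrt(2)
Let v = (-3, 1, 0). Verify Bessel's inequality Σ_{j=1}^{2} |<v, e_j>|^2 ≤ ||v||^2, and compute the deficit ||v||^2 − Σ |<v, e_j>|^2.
Σ |<v, e_j>|^2 = 9; ||v||^2 = 10; deficit = 1

Write each e_j = u_j / sqrt(<u_j, u_j>) where u_j is the displayed integer vector. Then <v, e_j> = <v, u_j> / sqrt(<u_j, u_j>), so |<v, e_j>|^2 = <v, u_j>^2 / <u_j, u_j>.
Coefficients: <v, e_1> = -6/sqrt(8), <v, e_2> = -3/sqrt(2).
Square and sum: Σ |<v, e_j>|^2 = 9.
Compute ||v||^2 = v·v = 10.
Deficit = 10 − 9 = 1 ≥ 0, confirming Bessel's inequality. (The deficit equals ||v − Σ <v,e_j> e_j||^2, the squared distance from v to span{e_j}.)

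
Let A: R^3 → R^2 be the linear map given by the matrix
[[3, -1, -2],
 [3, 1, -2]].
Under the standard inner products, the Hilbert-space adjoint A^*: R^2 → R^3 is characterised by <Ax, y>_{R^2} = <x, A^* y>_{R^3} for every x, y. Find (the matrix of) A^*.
A^* = A^T =
[[3, 3],
 [-1, 1],
 [-2, -2]]

For real matrices with standard dot products, the defining identity <Ax, y> = <x, A^* y> gives (Ax)^T y = x^T (A^*) y, i.e. x^T A^T y = x^T (A^*) y. Since this holds for all x, y, we must have A^* = A^T. Therefore
A^* =
[[3, 3],
 [-1, 1],
 [-2, -2]].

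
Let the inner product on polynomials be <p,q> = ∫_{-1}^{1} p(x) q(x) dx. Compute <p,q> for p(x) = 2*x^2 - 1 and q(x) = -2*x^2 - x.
<p,q> = -4/15

Expand the product: p(x)·q(x) = -4*x^4 - 2*x^3 + 2*x^2 + x.
∫_{-1}^{1} of each monomial x^k gives [2/(k+1) if k even, 0 if k odd]. Integrating term-by-term (or equivalently evaluating the antiderivative F(x) = -4*x^5/5 - x^4/2 + 2*x^3/3 + x^2/2 at the endpoints):
  F(1) − F(−1) = -2/15 − (2/15) = -4/15.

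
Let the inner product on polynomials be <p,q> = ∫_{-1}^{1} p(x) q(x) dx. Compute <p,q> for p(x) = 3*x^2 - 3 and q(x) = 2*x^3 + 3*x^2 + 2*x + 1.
<p,q> = -32/5

Expand the product: p(x)·q(x) = 6*x^5 + 9*x^4 - 6*x^2 - 6*x - 3.
∫_{-1}^{1} of each monomial x^k gives [2/(k+1) if k even, 0 if k odd]. Integrating term-by-term (or equivalently evaluating the antiderivative F(x) = x^6 + 9*x^5/5 - 2*x^3 - 3*x^2 - 3*x at the endpoints):
  F(1) − F(−1) = -26/5 − (6/5) = -32/5.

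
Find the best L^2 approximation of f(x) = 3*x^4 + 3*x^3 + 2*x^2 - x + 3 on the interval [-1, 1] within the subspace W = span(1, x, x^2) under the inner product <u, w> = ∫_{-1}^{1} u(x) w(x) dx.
g(x) = 32*x^2/7 + 4*x/5 + 96/35

The best approximation g ∈ W is the orthogonal projection of f onto W. Writing g = a_0 + a_1 x + a_2 x^2, the coefficients solve the normal equations G · a = b where
  G_{ij} = <φ_i, φ_j> and b_i = <f, φ_i>, with φ_0 = 1, φ_1 = x, φ_2 = x^2.
G =
  [2, 0, 2/3]
  [0, 2/3, 0]
  [2/3, 0, 2/5],
b = (128/15, 8/15, 128/35).
Solving gives a_0 = 96/35, a_1 = 4/5, a_2 = 32/7, so
  g(x) = 32*x^2/7 + 4*x/5 + 96/35.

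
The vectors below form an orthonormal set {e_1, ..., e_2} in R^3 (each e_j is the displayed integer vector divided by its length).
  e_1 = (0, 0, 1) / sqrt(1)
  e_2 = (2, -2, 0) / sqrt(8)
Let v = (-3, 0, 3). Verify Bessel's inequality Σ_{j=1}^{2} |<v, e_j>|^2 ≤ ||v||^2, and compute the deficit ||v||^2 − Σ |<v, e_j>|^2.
Σ |<v, e_j>|^2 = 27/2; ||v||^2 = 18; deficit = 9/2

Write each e_j = u_j / sqrt(<u_j, u_j>) where u_j is the displayed integer vector. Then <v, e_j> = <v, u_j> / sqrt(<u_j, u_j>), so |<v, e_j>|^2 = <v, u_j>^2 / <u_j, u_j>.
Coefficients: <v, e_1> = 3/sqrt(1), <v, e_2> = -6/sqrt(8).
Square and sum: Σ |<v, e_j>|^2 = 27/2.
Compute ||v||^2 = v·v = 18.
Deficit = 18 − 27/2 = 9/2 ≥ 0, confirming Bessel's inequality. (The deficit equals ||v − Σ <v,e_j> e_j||^2, the squared distance from v to span{e_j}.)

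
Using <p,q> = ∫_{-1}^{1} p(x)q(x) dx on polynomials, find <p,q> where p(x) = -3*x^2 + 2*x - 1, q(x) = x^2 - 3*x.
<p,q> = -88/15

Expand the product: p(x)·q(x) = -3*x^4 + 11*x^3 - 7*x^2 + 3*x.
∫_{-1}^{1} of each monomial x^k gives [2/(k+1) if k even, 0 if k odd]. Integrating term-by-term (or equivalently evaluating the antiderivative F(x) = -3*x^5/5 + 11*x^4/4 - 7*x^3/3 + 3*x^2/2 at the endpoints):
  F(1) − F(−1) = 79/60 − (431/60) = -88/15.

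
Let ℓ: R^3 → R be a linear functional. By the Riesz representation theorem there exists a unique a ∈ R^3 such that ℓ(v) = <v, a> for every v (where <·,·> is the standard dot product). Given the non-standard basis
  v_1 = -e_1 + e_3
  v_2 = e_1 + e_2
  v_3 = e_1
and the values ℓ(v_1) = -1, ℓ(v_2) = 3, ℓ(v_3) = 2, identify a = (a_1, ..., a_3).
a = (2, 1, 1)

Write a = (a_1, ..., a_3) in the standard basis. For each basis vector v_i, ℓ(v_i) = <v_i, a> is a linear equation in the a_j's. Collect the n equations into a matrix system V a = ℓ, where row i of V is v_i (expressed in the standard basis). Since V is invertible (lower-triangular with 1s on the diagonal, up to permutation), solve by back-substitution:
  V =
[[-1, 0, 1],
 [1, 1, 0],
 [1, 0, 0]]
  V a = (-1, 3, 2)
Solving gives a = (2, 1, 1).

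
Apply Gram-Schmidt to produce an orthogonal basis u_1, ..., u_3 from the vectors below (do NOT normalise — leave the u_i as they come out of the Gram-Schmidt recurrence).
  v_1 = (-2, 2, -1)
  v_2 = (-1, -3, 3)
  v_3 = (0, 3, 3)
Orthogonal basis:
  u_1 = (-2, 2, -1)
  u_2 = (-23/9, -13/9, 20/9)
  u_3 = (135/122, 315/122, 180/61)

Apply the Gram-Schmidt recurrence
  u_1 = v_1
  u_i = v_i − Σ_{j<i} ((v_i · u_j) / (u_j · u_j)) · u_j.

Step by step this gives:
  u_1 = (-2, 2, -1)
  u_2 = (-23/9, -13/9, 20/9)
  u_3 = (135/122, 315/122, 180/61)

Orthogonality check:
  u_2 · u_1 = 0 (should be 0)
  u_3 · u_1 = 0 (should be 0)
  u_3 · u_2 = 0 (should be 0)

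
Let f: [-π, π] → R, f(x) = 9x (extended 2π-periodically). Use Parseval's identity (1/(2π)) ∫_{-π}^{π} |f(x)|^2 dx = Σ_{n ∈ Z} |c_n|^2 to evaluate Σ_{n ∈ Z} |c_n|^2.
Σ |c_n|^2 = 27π^2

Expand and integrate term by term over [-π, π]:
  ∫ (9x)^2 dx = 81·(2π^3/3); ∫ 2·9·(0)·x dx = 0 (odd integrand); ∫ 0^2 dx = 0·2π.
So (1/(2π)) ∫_{-π}^{π} (9x)^2 dx = 81π^2/3 + 0 = 27π^2.
Parseval ⇒ Σ |c_n|^2 = 27π^2.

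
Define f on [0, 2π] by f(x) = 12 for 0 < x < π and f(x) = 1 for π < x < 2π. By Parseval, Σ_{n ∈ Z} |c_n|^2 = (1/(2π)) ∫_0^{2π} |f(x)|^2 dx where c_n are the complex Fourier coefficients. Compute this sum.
Σ |c_n|^2 = 145/2

Parseval equates the L^2 energy of f (normalised by 1/(2π)) with the ℓ^2 sum of its Fourier coefficients: (1/(2π)) ∫_0^{2π} |f|^2 = Σ |c_n|^2.
Compute the left side: (1/(2π)) [∫_0^π 12^2 dx + ∫_π^{2π} 1^2 dx] = (1/(2π)) · (144π + 1π) = (144 + 1)/2 = 145/2.
So Σ_{n ∈ Z} |c_n|^2 = 145/2.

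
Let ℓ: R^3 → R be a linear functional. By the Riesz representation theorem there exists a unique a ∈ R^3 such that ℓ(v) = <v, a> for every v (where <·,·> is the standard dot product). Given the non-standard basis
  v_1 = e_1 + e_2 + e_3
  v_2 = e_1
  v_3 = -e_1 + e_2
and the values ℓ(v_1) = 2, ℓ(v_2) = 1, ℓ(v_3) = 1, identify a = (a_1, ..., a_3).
a = (1, 2, -1)

Write a = (a_1, ..., a_3) in the standard basis. For each basis vector v_i, ℓ(v_i) = <v_i, a> is a linear equation in the a_j's. Collect the n equations into a matrix system V a = ℓ, where row i of V is v_i (expressed in the standard basis). Since V is invertible (lower-triangular with 1s on the diagonal, up to permutation), solve by back-substitution:
  V =
[[1, 1, 1],
 [1, 0, 0],
 [-1, 1, 0]]
  V a = (2, 1, 1)
Solving gives a = (1, 2, -1).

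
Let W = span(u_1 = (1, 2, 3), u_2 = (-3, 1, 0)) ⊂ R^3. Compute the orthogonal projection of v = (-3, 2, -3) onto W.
proj_W(v) = (-507/139, 8/139, -207/139)

Set up U = [u_1 | ... | u_2] ∈ R^(3×2). The projector onto W = col(U) is P = U (U^T U)^(-1) U^T.
Compute U^T U =
  [14, -1]
  [-1, 10],
and U^T v = (-8, 11).
Solve U^T U · c = U^T v for the coefficients: c = (-69/139, 146/139). The projection is proj_W(v) = U c.
Check: (v - proj_W(v)) · u_1 = 0  (should be 0).
Check: (v - proj_W(v)) · u_2 = 0  (should be 0).
Result: proj_W(v) = (-507/139, 8/139, -207/139).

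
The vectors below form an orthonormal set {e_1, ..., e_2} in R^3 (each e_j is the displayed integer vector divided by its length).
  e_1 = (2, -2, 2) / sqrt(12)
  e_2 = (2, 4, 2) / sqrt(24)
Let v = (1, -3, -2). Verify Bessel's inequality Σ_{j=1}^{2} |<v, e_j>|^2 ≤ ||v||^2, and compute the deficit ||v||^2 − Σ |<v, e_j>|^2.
Σ |<v, e_j>|^2 = 19/2; ||v||^2 = 14; deficit = 9/2

Write each e_j = u_j / sqrt(<u_j, u_j>) where u_j is the displayed integer vector. Then <v, e_j> = <v, u_j> / sqrt(<u_j, u_j>), so |<v, e_j>|^2 = <v, u_j>^2 / <u_j, u_j>.
Coefficients: <v, e_1> = 4/sqrt(12), <v, e_2> = -14/sqrt(24).
Square and sum: Σ |<v, e_j>|^2 = 19/2.
Compute ||v||^2 = v·v = 14.
Deficit = 14 − 19/2 = 9/2 ≥ 0, confirming Bessel's inequality. (The deficit equals ||v − Σ <v,e_j> e_j||^2, the squared distance from v to span{e_j}.)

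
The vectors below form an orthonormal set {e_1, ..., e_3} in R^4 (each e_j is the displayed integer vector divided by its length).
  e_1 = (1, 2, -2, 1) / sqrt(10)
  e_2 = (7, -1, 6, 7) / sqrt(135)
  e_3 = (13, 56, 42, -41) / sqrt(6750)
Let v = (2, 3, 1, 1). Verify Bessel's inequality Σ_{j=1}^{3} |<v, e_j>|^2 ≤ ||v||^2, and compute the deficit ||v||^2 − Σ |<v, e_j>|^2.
Σ |<v, e_j>|^2 = 74/5; ||v||^2 = 15; deficit = 1/5

Write each e_j = u_j / sqrt(<u_j, u_j>) where u_j is the displayed integer vector. Then <v, e_j> = <v, u_j> / sqrt(<u_j, u_j>), so |<v, e_j>|^2 = <v, u_j>^2 / <u_j, u_j>.
Coefficients: <v, e_1> = 7/sqrt(10), <v, e_2> = 24/sqrt(135), <v, e_3> = 195/sqrt(6750).
Square and sum: Σ |<v, e_j>|^2 = 74/5.
Compute ||v||^2 = v·v = 15.
Deficit = 15 − 74/5 = 1/5 ≥ 0, confirming Bessel's inequality. (The deficit equals ||v − Σ <v,e_j> e_j||^2, the squared distance from v to span{e_j}.)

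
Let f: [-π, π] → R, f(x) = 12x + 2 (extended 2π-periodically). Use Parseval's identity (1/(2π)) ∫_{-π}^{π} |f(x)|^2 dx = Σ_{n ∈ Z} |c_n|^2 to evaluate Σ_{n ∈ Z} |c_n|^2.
Σ |c_n|^2 = 48π^2 + 4

Expand and integrate term by term over [-π, π]:
  ∫ (12x)^2 dx = 144·(2π^3/3); ∫ 2·12·(2)·x dx = 0 (odd integrand); ∫ 2^2 dx = 4·2π.
So (1/(2π)) ∫_{-π}^{π} (12x + 2)^2 dx = 144π^2/3 + 4 = 48π^2 + 4.
Parseval ⇒ Σ |c_n|^2 = 48π^2 + 4.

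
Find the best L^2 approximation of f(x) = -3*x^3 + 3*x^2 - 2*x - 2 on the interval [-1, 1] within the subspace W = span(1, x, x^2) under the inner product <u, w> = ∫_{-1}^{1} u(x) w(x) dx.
g(x) = 3*x^2 - 19*x/5 - 2

The best approximation g ∈ W is the orthogonal projection of f onto W. Writing g = a_0 + a_1 x + a_2 x^2, the coefficients solve the normal equations G · a = b where
  G_{ij} = <φ_i, φ_j> and b_i = <f, φ_i>, with φ_0 = 1, φ_1 = x, φ_2 = x^2.
G =
  [2, 0, 2/3]
  [0, 2/3, 0]
  [2/3, 0, 2/5],
b = (-2, -38/15, -2/15).
Solving gives a_0 = -2, a_1 = -19/5, a_2 = 3, so
  g(x) = 3*x^2 - 19*x/5 - 2.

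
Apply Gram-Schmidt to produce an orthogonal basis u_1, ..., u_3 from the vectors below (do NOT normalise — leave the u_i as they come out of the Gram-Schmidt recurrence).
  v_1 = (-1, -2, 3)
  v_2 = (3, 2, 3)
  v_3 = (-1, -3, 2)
Orthogonal basis:
  u_1 = (-1, -2, 3)
  u_2 = (22/7, 16/7, 18/7)
  u_3 = (12/19, -12/19, -4/19)

Apply the Gram-Schmidt recurrence
  u_1 = v_1
  u_i = v_i − Σ_{j<i} ((v_i · u_j) / (u_j · u_j)) · u_j.

Step by step this gives:
  u_1 = (-1, -2, 3)
  u_2 = (22/7, 16/7, 18/7)
  u_3 = (12/19, -12/19, -4/19)

Orthogonality check:
  u_2 · u_1 = 0 (should be 0)
  u_3 · u_1 = 0 (should be 0)
  u_3 · u_2 = 0 (should be 0)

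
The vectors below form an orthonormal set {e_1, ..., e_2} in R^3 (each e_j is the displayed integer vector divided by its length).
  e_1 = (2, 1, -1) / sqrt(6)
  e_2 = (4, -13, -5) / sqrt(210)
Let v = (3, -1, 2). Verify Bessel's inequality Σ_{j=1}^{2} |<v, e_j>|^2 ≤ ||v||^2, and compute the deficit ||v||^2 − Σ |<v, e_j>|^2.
Σ |<v, e_j>|^2 = 18/7; ||v||^2 = 14; deficit = 80/7

Write each e_j = u_j / sqrt(<u_j, u_j>) where u_j is the displayed integer vector. Then <v, e_j> = <v, u_j> / sqrt(<u_j, u_j>), so |<v, e_j>|^2 = <v, u_j>^2 / <u_j, u_j>.
Coefficients: <v, e_1> = 3/sqrt(6), <v, e_2> = 15/sqrt(210).
Square and sum: Σ |<v, e_j>|^2 = 18/7.
Compute ||v||^2 = v·v = 14.
Deficit = 14 − 18/7 = 80/7 ≥ 0, confirming Bessel's inequality. (The deficit equals ||v − Σ <v,e_j> e_j||^2, the squared distance from v to span{e_j}.)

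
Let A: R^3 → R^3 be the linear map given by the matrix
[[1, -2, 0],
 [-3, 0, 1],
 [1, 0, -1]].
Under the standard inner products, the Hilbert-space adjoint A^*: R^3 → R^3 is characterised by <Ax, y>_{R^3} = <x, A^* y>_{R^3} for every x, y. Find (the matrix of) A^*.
A^* = A^T =
[[1, -3, 1],
 [-2, 0, 0],
 [0, 1, -1]]

For real matrices with standard dot products, the defining identity <Ax, y> = <x, A^* y> gives (Ax)^T y = x^T (A^*) y, i.e. x^T A^T y = x^T (A^*) y. Since this holds for all x, y, we must have A^* = A^T. Therefore
A^* =
[[1, -3, 1],
 [-2, 0, 0],
 [0, 1, -1]].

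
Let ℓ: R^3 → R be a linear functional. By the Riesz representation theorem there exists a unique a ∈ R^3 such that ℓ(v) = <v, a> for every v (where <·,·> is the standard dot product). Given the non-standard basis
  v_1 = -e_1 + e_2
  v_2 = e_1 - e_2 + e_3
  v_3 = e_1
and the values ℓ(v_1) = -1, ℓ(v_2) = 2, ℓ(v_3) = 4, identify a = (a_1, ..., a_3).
a = (4, 3, 1)

Write a = (a_1, ..., a_3) in the standard basis. For each basis vector v_i, ℓ(v_i) = <v_i, a> is a linear equation in the a_j's. Collect the n equations into a matrix system V a = ℓ, where row i of V is v_i (expressed in the standard basis). Since V is invertible (lower-triangular with 1s on the diagonal, up to permutation), solve by back-substitution:
  V =
[[-1, 1, 0],
 [1, -1, 1],
 [1, 0, 0]]
  V a = (-1, 2, 4)
Solving gives a = (4, 3, 1).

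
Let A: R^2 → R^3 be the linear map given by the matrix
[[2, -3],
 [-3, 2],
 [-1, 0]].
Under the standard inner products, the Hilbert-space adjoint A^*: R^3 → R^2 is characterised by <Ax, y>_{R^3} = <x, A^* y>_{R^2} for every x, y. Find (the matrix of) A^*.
A^* = A^T =
[[2, -3, -1],
 [-3, 2, 0]]

For real matrices with standard dot products, the defining identity <Ax, y> = <x, A^* y> gives (Ax)^T y = x^T (A^*) y, i.e. x^T A^T y = x^T (A^*) y. Since this holds for all x, y, we must have A^* = A^T. Therefore
A^* =
[[2, -3, -1],
 [-3, 2, 0]].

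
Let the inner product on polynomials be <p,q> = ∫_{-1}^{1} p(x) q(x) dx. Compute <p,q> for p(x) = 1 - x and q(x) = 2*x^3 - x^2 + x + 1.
<p,q> = -2/15

Expand the product: p(x)·q(x) = -2*x^4 + 3*x^3 - 2*x^2 + 1.
∫_{-1}^{1} of each monomial x^k gives [2/(k+1) if k even, 0 if k odd]. Integrating term-by-term (or equivalently evaluating the antiderivative F(x) = -2*x^5/5 + 3*x^4/4 - 2*x^3/3 + x at the endpoints):
  F(1) − F(−1) = 41/60 − (49/60) = -2/15.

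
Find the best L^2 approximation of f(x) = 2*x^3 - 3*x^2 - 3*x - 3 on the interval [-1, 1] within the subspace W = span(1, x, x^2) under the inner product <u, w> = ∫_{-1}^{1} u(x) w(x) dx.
g(x) = -3*x^2 - 9*x/5 - 3

The best approximation g ∈ W is the orthogonal projection of f onto W. Writing g = a_0 + a_1 x + a_2 x^2, the coefficients solve the normal equations G · a = b where
  G_{ij} = <φ_i, φ_j> and b_i = <f, φ_i>, with φ_0 = 1, φ_1 = x, φ_2 = x^2.
G =
  [2, 0, 2/3]
  [0, 2/3, 0]
  [2/3, 0, 2/5],
b = (-8, -6/5, -16/5).
Solving gives a_0 = -3, a_1 = -9/5, a_2 = -3, so
  g(x) = -3*x^2 - 9*x/5 - 3.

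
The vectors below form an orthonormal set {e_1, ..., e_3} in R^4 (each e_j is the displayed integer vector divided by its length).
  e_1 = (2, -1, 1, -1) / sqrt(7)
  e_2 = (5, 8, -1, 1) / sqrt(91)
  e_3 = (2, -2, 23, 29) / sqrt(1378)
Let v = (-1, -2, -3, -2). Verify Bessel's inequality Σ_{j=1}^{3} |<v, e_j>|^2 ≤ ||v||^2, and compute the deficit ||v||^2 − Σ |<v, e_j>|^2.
Σ |<v, e_j>|^2 = 1683/106; ||v||^2 = 18; deficit = 225/106

Write each e_j = u_j / sqrt(<u_j, u_j>) where u_j is the displayed integer vector. Then <v, e_j> = <v, u_j> / sqrt(<u_j, u_j>), so |<v, e_j>|^2 = <v, u_j>^2 / <u_j, u_j>.
Coefficients: <v, e_1> = -1/sqrt(7), <v, e_2> = -20/sqrt(91), <v, e_3> = -125/sqrt(1378).
Square and sum: Σ |<v, e_j>|^2 = 1683/106.
Compute ||v||^2 = v·v = 18.
Deficit = 18 − 1683/106 = 225/106 ≥ 0, confirming Bessel's inequality. (The deficit equals ||v − Σ <v,e_j> e_j||^2, the squared distance from v to span{e_j}.)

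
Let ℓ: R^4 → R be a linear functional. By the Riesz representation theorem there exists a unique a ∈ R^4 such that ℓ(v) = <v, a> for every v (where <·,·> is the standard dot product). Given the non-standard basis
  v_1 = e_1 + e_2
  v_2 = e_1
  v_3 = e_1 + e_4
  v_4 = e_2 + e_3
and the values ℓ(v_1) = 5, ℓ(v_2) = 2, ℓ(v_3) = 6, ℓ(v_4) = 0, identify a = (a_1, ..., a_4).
a = (2, 3, -3, 4)

Write a = (a_1, ..., a_4) in the standard basis. For each basis vector v_i, ℓ(v_i) = <v_i, a> is a linear equation in the a_j's. Collect the n equations into a matrix system V a = ℓ, where row i of V is v_i (expressed in the standard basis). Since V is invertible (lower-triangular with 1s on the diagonal, up to permutation), solve by back-substitution:
  V =
[[1, 1, 0, 0],
 [1, 0, 0, 0],
 [1, 0, 0, 1],
 [0, 1, 1, 0]]
  V a = (5, 2, 6, 0)
Solving gives a = (2, 3, -3, 4).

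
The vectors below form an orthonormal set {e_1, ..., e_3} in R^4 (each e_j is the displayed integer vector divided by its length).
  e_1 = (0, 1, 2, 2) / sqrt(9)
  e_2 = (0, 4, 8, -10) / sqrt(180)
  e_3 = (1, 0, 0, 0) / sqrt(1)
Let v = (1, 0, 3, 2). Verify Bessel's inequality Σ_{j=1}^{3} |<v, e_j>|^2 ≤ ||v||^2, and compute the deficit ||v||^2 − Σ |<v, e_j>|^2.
Σ |<v, e_j>|^2 = 61/5; ||v||^2 = 14; deficit = 9/5

Write each e_j = u_j / sqrt(<u_j, u_j>) where u_j is the displayed integer vector. Then <v, e_j> = <v, u_j> / sqrt(<u_j, u_j>), so |<v, e_j>|^2 = <v, u_j>^2 / <u_j, u_j>.
Coefficients: <v, e_1> = 10/sqrt(9), <v, e_2> = 4/sqrt(180), <v, e_3> = 1/sqrt(1).
Square and sum: Σ |<v, e_j>|^2 = 61/5.
Compute ||v||^2 = v·v = 14.
Deficit = 14 − 61/5 = 9/5 ≥ 0, confirming Bessel's inequality. (The deficit equals ||v − Σ <v,e_j> e_j||^2, the squared distance from v to span{e_j}.)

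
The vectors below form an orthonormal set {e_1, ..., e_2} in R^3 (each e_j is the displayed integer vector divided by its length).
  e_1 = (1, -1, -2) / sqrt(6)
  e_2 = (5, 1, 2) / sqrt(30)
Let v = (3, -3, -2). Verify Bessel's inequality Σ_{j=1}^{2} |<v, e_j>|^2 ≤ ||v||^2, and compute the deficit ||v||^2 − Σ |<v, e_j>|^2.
Σ |<v, e_j>|^2 = 94/5; ||v||^2 = 22; deficit = 16/5

Write each e_j = u_j / sqrt(<u_j, u_j>) where u_j is the displayed integer vector. Then <v, e_j> = <v, u_j> / sqrt(<u_j, u_j>), so |<v, e_j>|^2 = <v, u_j>^2 / <u_j, u_j>.
Coefficients: <v, e_1> = 10/sqrt(6), <v, e_2> = 8/sqrt(30).
Square and sum: Σ |<v, e_j>|^2 = 94/5.
Compute ||v||^2 = v·v = 22.
Deficit = 22 − 94/5 = 16/5 ≥ 0, confirming Bessel's inequality. (The deficit equals ||v − Σ <v,e_j> e_j||^2, the squared distance from v to span{e_j}.)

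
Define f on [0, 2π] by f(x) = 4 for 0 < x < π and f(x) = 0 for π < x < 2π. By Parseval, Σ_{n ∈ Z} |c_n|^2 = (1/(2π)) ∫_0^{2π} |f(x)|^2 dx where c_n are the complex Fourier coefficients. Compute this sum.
Σ |c_n|^2 = 8

Parseval equates the L^2 energy of f (normalised by 1/(2π)) with the ℓ^2 sum of its Fourier coefficients: (1/(2π)) ∫_0^{2π} |f|^2 = Σ |c_n|^2.
Compute the left side: (1/(2π)) [∫_0^π 4^2 dx + ∫_π^{2π} 0^2 dx] = (1/(2π)) · (16π + 0π) = (16 + 0)/2 = 8.
So Σ_{n ∈ Z} |c_n|^2 = 8.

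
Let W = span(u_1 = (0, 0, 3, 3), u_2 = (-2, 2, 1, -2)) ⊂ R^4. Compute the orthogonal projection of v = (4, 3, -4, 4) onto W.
proj_W(v) = (56/25, -56/25, -42/25, 42/25)

Set up U = [u_1 | ... | u_2] ∈ R^(4×2). The projector onto W = col(U) is P = U (U^T U)^(-1) U^T.
Compute U^T U =
  [18, -3]
  [-3, 13],
and U^T v = (0, -14).
Solve U^T U · c = U^T v for the coefficients: c = (-14/75, -28/25). The projection is proj_W(v) = U c.
Check: (v - proj_W(v)) · u_1 = 0  (should be 0).
Check: (v - proj_W(v)) · u_2 = 0  (should be 0).
Result: proj_W(v) = (56/25, -56/25, -42/25, 42/25).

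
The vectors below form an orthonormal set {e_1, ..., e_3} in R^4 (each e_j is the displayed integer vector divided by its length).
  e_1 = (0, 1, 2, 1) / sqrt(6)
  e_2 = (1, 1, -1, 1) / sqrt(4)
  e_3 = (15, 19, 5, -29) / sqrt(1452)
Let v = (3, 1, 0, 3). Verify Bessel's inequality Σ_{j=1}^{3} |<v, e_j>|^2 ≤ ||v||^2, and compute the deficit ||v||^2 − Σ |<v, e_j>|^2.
Σ |<v, e_j>|^2 = 1849/121; ||v||^2 = 19; deficit = 450/121

Write each e_j = u_j / sqrt(<u_j, u_j>) where u_j is the displayed integer vector. Then <v, e_j> = <v, u_j> / sqrt(<u_j, u_j>), so |<v, e_j>|^2 = <v, u_j>^2 / <u_j, u_j>.
Coefficients: <v, e_1> = 4/sqrt(6), <v, e_2> = 7/sqrt(4), <v, e_3> = -23/sqrt(1452).
Square and sum: Σ |<v, e_j>|^2 = 1849/121.
Compute ||v||^2 = v·v = 19.
Deficit = 19 − 1849/121 = 450/121 ≥ 0, confirming Bessel's inequality. (The deficit equals ||v − Σ <v,e_j> e_j||^2, the squared distance from v to span{e_j}.)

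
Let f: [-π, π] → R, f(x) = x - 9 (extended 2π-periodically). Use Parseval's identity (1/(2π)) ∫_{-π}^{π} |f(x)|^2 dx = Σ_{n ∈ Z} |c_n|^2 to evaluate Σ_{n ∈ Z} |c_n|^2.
Σ |c_n|^2 = π^2/3 + 81

Expand and integrate term by term over [-π, π]:
  ∫ (x)^2 dx = 1·(2π^3/3); ∫ 2·1·(-9)·x dx = 0 (odd integrand); ∫ (-9)^2 dx = 81·2π.
So (1/(2π)) ∫_{-π}^{π} (x - 9)^2 dx = 1π^2/3 + 81 = π^2/3 + 81.
Parseval ⇒ Σ |c_n|^2 = π^2/3 + 81.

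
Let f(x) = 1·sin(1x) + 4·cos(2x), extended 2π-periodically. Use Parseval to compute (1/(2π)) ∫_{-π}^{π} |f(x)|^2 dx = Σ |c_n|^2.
Σ |c_n|^2 = 17/2

Expand |f|^2 and use orthogonality of {sin(nx), cos(mx)} on [-π, π]:
  ∫_{-π}^{π} sin(nx)^2 dx = π, ∫ cos(mx)^2 dx = π, and cross terms integrate to 0.
So ∫_{-π}^{π} f(x)^2 dx = 1^2 · π + 4^2 · π = (1 + 16)π.
Divide by 2π: (1 + 16)/2 = 17/2.
By Parseval, this equals Σ |c_n|^2.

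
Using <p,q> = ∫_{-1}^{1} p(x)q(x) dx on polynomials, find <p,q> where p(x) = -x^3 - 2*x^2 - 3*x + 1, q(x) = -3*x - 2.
<p,q> = 88/15

Expand the product: p(x)·q(x) = 3*x^4 + 8*x^3 + 13*x^2 + 3*x - 2.
∫_{-1}^{1} of each monomial x^k gives [2/(k+1) if k even, 0 if k odd]. Integrating term-by-term (or equivalently evaluating the antiderivative F(x) = 3*x^5/5 + 2*x^4 + 13*x^3/3 + 3*x^2/2 - 2*x at the endpoints):
  F(1) − F(−1) = 193/30 − (17/30) = 88/15.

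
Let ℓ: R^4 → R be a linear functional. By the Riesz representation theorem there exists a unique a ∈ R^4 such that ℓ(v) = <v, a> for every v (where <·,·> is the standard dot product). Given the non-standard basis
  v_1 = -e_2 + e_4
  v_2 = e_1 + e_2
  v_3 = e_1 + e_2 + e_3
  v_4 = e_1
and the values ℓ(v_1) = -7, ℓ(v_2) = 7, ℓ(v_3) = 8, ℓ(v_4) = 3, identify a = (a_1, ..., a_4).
a = (3, 4, 1, -3)

Write a = (a_1, ..., a_4) in the standard basis. For each basis vector v_i, ℓ(v_i) = <v_i, a> is a linear equation in the a_j's. Collect the n equations into a matrix system V a = ℓ, where row i of V is v_i (expressed in the standard basis). Since V is invertible (lower-triangular with 1s on the diagonal, up to permutation), solve by back-substitution:
  V =
[[0, -1, 0, 1],
 [1, 1, 0, 0],
 [1, 1, 1, 0],
 [1, 0, 0, 0]]
  V a = (-7, 7, 8, 3)
Solving gives a = (3, 4, 1, -3).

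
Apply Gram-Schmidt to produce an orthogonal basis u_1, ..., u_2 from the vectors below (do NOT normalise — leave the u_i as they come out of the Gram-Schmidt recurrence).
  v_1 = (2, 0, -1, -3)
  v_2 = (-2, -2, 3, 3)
Orthogonal basis:
  u_1 = (2, 0, -1, -3)
  u_2 = (2/7, -2, 13/7, -3/7)

Apply the Gram-Schmidt recurrence
  u_1 = v_1
  u_i = v_i − Σ_{j<i} ((v_i · u_j) / (u_j · u_j)) · u_j.

Step by step this gives:
  u_1 = (2, 0, -1, -3)
  u_2 = (2/7, -2, 13/7, -3/7)

Orthogonality check:
  u_2 · u_1 = 0 (should be 0)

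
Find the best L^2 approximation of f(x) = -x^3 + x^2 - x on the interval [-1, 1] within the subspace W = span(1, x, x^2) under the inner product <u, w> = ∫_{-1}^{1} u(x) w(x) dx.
g(x) = x^2 - 8*x/5

The best approximation g ∈ W is the orthogonal projection of f onto W. Writing g = a_0 + a_1 x + a_2 x^2, the coefficients solve the normal equations G · a = b where
  G_{ij} = <φ_i, φ_j> and b_i = <f, φ_i>, with φ_0 = 1, φ_1 = x, φ_2 = x^2.
G =
  [2, 0, 2/3]
  [0, 2/3, 0]
  [2/3, 0, 2/5],
b = (2/3, -16/15, 2/5).
Solving gives a_0 = 0, a_1 = -8/5, a_2 = 1, so
  g(x) = x^2 - 8*x/5.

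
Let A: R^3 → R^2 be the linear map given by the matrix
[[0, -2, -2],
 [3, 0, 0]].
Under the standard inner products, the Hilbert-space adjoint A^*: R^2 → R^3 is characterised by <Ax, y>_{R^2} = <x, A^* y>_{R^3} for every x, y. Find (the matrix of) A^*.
A^* = A^T =
[[0, 3],
 [-2, 0],
 [-2, 0]]

For real matrices with standard dot products, the defining identity <Ax, y> = <x, A^* y> gives (Ax)^T y = x^T (A^*) y, i.e. x^T A^T y = x^T (A^*) y. Since this holds for all x, y, we must have A^* = A^T. Therefore
A^* =
[[0, 3],
 [-2, 0],
 [-2, 0]].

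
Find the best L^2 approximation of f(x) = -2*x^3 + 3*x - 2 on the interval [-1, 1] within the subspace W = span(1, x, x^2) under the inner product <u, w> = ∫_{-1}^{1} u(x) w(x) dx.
g(x) = 9*x/5 - 2

The best approximation g ∈ W is the orthogonal projection of f onto W. Writing g = a_0 + a_1 x + a_2 x^2, the coefficients solve the normal equations G · a = b where
  G_{ij} = <φ_i, φ_j> and b_i = <f, φ_i>, with φ_0 = 1, φ_1 = x, φ_2 = x^2.
G =
  [2, 0, 2/3]
  [0, 2/3, 0]
  [2/3, 0, 2/5],
b = (-4, 6/5, -4/3).
Solving gives a_0 = -2, a_1 = 9/5, a_2 = 0, so
  g(x) = 9*x/5 - 2.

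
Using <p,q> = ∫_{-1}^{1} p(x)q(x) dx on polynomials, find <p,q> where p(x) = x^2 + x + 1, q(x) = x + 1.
<p,q> = 10/3

Expand the product: p(x)·q(x) = x^3 + 2*x^2 + 2*x + 1.
∫_{-1}^{1} of each monomial x^k gives [2/(k+1) if k even, 0 if k odd]. Integrating term-by-term (or equivalently evaluating the antiderivative F(x) = x^4/4 + 2*x^3/3 + x^2 + x at the endpoints):
  F(1) − F(−1) = 35/12 − (-5/12) = 10/3.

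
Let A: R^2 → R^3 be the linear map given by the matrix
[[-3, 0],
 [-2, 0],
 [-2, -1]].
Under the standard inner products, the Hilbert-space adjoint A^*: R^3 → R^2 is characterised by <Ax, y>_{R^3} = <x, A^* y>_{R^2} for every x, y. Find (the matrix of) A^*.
A^* = A^T =
[[-3, -2, -2],
 [0, 0, -1]]

For real matrices with standard dot products, the defining identity <Ax, y> = <x, A^* y> gives (Ax)^T y = x^T (A^*) y, i.e. x^T A^T y = x^T (A^*) y. Since this holds for all x, y, we must have A^* = A^T. Therefore
A^* =
[[-3, -2, -2],
 [0, 0, -1]].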